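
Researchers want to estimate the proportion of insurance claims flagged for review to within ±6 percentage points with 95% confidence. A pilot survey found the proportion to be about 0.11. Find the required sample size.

For a proportion with margin E = 0.06 at 95% confidence, z = 1.960.
n = p̂(1−p̂)(z/E)² = 0.11 × 0.89 × (1.960/0.06)² = 104.47
Round up: n = 105.

n = 105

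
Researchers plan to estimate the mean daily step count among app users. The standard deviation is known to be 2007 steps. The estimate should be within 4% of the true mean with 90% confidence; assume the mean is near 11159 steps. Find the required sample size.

55

For a mean, the margin of error is E = z·σ/√n, so n = (zσ/E)².
At 90% confidence, z = 1.645.
E = 4% of 11159 = 446.4 steps.
n = (1.645 × 2007 / 446.4)² = 54.71
Round up: n = 55.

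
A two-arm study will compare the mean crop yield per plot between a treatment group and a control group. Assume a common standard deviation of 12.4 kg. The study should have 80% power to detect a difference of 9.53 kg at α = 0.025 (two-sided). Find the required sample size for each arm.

33 per group

For two equal groups, n per group = 2·((z_{α/2} + z_β)·σ/δ)².
z_{α/2} = 2.241; z_β = 0.842 (power 80%).
n = 2 × (3.083 × 12.4 / 9.53)² = 2 × 16.09 = 32.18
Round up: n = 33 per group.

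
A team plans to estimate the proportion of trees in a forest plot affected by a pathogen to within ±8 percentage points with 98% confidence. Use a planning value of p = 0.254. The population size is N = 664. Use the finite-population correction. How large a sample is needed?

n = 130

For a proportion with margin E = 0.08 at 98% confidence, z = 2.326.
n = p̂(1−p̂)(z/E)² = 0.254 × 0.746 × (2.326/0.08)² = 160.18 — call this n₀.
Finite-population correction with N = 664: n = n₀ / (1 + (n₀−1)/N) = 160.18 / 1.24 = 129.18
Round up: n = 130.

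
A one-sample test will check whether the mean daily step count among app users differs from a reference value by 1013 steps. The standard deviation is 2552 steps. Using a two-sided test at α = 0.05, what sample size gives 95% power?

For a one-sample z-test, n = ((z_{α/2} + z_β)·σ/δ)².
z_{α/2} = 1.960 (two-sided α = 0.05); z_β = 1.645 (power 95% → β = 0.05).
n = (3.605 × 2552 / 1013)² = 82.48
Round up: n = 83.

n = 83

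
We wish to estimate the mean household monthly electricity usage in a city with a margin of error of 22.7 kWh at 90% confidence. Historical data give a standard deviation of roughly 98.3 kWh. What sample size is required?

For a mean, the margin of error is E = z·σ/√n, so n = (zσ/E)².
At 90% confidence, z = 1.645.
n = (1.645 × 98.3 / 22.7)² = 50.74
Round up: n = 51.

51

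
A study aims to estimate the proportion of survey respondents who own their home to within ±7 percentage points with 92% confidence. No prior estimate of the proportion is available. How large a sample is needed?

For a proportion with margin E = 0.07 at 92% confidence, z = 1.751.
With no prior estimate, use p = 0.5, which maximizes p(1−p) at 0.25.
n = 0.25 × (z/E)² = 0.25 × (1.751/0.07)² = 156.43
Round up: n = 157.

157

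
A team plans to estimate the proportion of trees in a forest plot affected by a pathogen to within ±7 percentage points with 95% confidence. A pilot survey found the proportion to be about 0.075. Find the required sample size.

n = 55

For a proportion with margin E = 0.07 at 95% confidence, z = 1.960.
n = p̂(1−p̂)(z/E)² = 0.075 × 0.925 × (1.960/0.07)² = 54.39
Round up: n = 55.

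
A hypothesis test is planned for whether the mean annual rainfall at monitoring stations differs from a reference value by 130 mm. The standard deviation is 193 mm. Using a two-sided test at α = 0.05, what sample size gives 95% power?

29

For a one-sample z-test, n = ((z_{α/2} + z_β)·σ/δ)².
z_{α/2} = 1.960 (two-sided α = 0.05); z_β = 1.645 (power 95% → β = 0.05).
n = (3.605 × 193 / 130)² = 28.64
Round up: n = 29.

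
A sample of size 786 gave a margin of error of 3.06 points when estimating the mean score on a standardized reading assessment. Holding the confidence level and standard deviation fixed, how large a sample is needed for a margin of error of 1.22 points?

4945

Margin of error scales as 1/√n, so n₂ = n₁·(E₁/E₂)².
n₂ = 786 × (3.06/1.22)² = 786 × 6.291 = 4944.73
Round up: n₂ = 4945.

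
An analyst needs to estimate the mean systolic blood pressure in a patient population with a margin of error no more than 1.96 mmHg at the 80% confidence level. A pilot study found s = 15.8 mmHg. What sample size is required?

107

For a mean, the margin of error is E = z·σ/√n, so n = (zσ/E)².
At 80% confidence, z = 1.282.
n = (1.282 × 15.8 / 1.96)² = 106.80
Round up: n = 107.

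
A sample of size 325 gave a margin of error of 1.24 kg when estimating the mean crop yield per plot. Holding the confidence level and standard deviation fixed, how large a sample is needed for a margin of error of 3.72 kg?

Margin of error scales as 1/√n, so n₂ = n₁·(E₁/E₂)².
n₂ = 325 × (1.24/3.72)² = 325 × 0.1111 = 36.11
Round up: n₂ = 37.

n = 37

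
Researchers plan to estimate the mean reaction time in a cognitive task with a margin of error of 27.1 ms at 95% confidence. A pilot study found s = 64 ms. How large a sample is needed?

For a mean, the margin of error is E = z·σ/√n, so n = (zσ/E)².
At 95% confidence, z = 1.960.
n = (1.960 × 64 / 27.1)² = 21.43
Round up: n = 22.

22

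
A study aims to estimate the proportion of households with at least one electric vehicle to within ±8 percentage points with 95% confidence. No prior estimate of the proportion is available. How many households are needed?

For a proportion with margin E = 0.08 at 95% confidence, z = 1.960.
With no prior estimate, use p = 0.5, which maximizes p(1−p) at 0.25.
n = 0.25 × (z/E)² = 0.25 × (1.960/0.08)² = 150.06
Round up: n = 151.

151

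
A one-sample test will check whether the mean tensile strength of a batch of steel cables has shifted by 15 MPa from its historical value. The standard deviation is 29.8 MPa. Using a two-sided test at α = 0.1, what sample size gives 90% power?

34

For a one-sample z-test, n = ((z_{α/2} + z_β)·σ/δ)².
z_{α/2} = 1.645 (two-sided α = 0.1); z_β = 1.282 (power 90% → β = 0.1).
n = (2.927 × 29.8 / 15)² = 33.81
Round up: n = 34.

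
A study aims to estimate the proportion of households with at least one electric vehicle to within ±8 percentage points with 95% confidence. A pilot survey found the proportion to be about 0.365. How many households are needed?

For a proportion with margin E = 0.08 at 95% confidence, z = 1.960.
n = p̂(1−p̂)(z/E)² = 0.365 × 0.635 × (1.960/0.08)² = 139.12
Round up: n = 140.

140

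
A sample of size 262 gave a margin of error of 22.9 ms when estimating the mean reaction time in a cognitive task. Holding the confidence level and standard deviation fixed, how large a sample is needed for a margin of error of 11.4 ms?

1058

Margin of error scales as 1/√n, so n₂ = n₁·(E₁/E₂)².
n₂ = 262 × (22.9/11.4)² = 262 × 4.035 = 1057.17
Round up: n₂ = 1058.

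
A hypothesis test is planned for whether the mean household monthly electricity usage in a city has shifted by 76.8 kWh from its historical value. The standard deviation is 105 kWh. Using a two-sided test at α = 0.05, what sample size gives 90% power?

For a one-sample z-test, n = ((z_{α/2} + z_β)·σ/δ)².
z_{α/2} = 1.960 (two-sided α = 0.05); z_β = 1.282 (power 90% → β = 0.1).
n = (3.242 × 105 / 76.8)² = 19.65
Round up: n = 20.

n = 20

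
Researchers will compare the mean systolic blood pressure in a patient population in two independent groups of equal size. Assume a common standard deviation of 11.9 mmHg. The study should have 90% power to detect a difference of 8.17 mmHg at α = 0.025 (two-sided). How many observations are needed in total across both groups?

106 total

For two equal groups, n per group = 2·((z_{α/2} + z_β)·σ/δ)².
z_{α/2} = 2.241; z_β = 1.282 (power 90%).
n = 2 × (3.523 × 11.9 / 8.17)² = 2 × 26.33 = 52.66
Round up: n = 53 per group.
Total across both groups: 2 × 53 = 106.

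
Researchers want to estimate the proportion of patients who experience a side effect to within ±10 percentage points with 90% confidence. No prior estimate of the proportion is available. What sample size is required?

For a proportion with margin E = 0.1 at 90% confidence, z = 1.645.
With no prior estimate, use p = 0.5, which maximizes p(1−p) at 0.25.
n = 0.25 × (z/E)² = 0.25 × (1.645/0.1)² = 67.65
Round up: n = 68.

n = 68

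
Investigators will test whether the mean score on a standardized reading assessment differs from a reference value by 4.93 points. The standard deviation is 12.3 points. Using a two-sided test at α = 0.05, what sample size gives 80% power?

For a one-sample z-test, n = ((z_{α/2} + z_β)·σ/δ)².
z_{α/2} = 1.960 (two-sided α = 0.05); z_β = 0.842 (power 80% → β = 0.2).
n = (2.802 × 12.3 / 4.93)² = 48.87
Round up: n = 49.

n = 49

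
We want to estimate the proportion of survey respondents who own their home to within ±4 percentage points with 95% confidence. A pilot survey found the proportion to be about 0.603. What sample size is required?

For a proportion with margin E = 0.04 at 95% confidence, z = 1.960.
n = p̂(1−p̂)(z/E)² = 0.603 × 0.397 × (1.960/0.04)² = 574.78
Round up: n = 575.

575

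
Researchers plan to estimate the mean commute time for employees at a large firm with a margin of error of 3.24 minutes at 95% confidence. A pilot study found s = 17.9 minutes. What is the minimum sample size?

For a mean, the margin of error is E = z·σ/√n, so n = (zσ/E)².
At 95% confidence, z = 1.960.
n = (1.960 × 17.9 / 3.24)² = 117.25
Round up: n = 118.

118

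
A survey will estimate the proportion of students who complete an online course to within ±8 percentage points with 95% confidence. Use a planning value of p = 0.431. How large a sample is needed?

148

For a proportion with margin E = 0.08 at 95% confidence, z = 1.960.
n = p̂(1−p̂)(z/E)² = 0.431 × 0.569 × (1.960/0.08)² = 147.20
Round up: n = 148.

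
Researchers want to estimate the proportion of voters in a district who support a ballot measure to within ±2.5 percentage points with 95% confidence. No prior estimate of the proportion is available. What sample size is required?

For a proportion with margin E = 0.025 at 95% confidence, z = 1.960.
With no prior estimate, use p = 0.5, which maximizes p(1−p) at 0.25.
n = 0.25 × (z/E)² = 0.25 × (1.960/0.025)² = 1536.64
Round up: n = 1537.

1537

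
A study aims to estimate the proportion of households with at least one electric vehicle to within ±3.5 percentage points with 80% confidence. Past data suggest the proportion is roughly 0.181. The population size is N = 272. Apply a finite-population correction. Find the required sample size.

116

For a proportion with margin E = 0.035 at 80% confidence, z = 1.282.
n = p̂(1−p̂)(z/E)² = 0.181 × 0.819 × (1.282/0.035)² = 198.89 — call this n₀.
Finite-population correction with N = 272: n = n₀ / (1 + (n₀−1)/N) = 198.89 / 1.728 = 115.10
Round up: n = 116.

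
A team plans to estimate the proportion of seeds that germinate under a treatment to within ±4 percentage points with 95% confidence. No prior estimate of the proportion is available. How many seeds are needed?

For a proportion with margin E = 0.04 at 95% confidence, z = 1.960.
With no prior estimate, use p = 0.5, which maximizes p(1−p) at 0.25.
n = 0.25 × (z/E)² = 0.25 × (1.960/0.04)² = 600.25
Round up: n = 601.

601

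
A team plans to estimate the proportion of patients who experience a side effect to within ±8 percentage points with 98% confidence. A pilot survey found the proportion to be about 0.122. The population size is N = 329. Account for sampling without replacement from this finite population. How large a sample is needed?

For a proportion with margin E = 0.08 at 98% confidence, z = 2.326.
n = p̂(1−p̂)(z/E)² = 0.122 × 0.878 × (2.326/0.08)² = 90.55 — call this n₀.
Finite-population correction with N = 329: n = n₀ / (1 + (n₀−1)/N) = 90.55 / 1.272 = 71.19
Round up: n = 72.

n = 72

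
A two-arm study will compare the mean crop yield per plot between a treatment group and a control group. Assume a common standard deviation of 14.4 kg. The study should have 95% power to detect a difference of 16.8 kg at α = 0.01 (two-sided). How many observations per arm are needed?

27 per group

For two equal groups, n per group = 2·((z_{α/2} + z_β)·σ/δ)².
z_{α/2} = 2.576; z_β = 1.645 (power 95%).
n = 2 × (4.221 × 14.4 / 16.8)² = 2 × 13.09 = 26.18
Round up: n = 27 per group.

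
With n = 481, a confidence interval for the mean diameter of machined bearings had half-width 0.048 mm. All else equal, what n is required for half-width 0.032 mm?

Margin of error scales as 1/√n, so n₂ = n₁·(E₁/E₂)².
n₂ = 481 × (0.048/0.032)² = 481 × 2.25 = 1082.25
Round up: n₂ = 1083.

1083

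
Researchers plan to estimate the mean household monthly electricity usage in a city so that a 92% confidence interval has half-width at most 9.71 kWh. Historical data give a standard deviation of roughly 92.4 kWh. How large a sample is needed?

For a mean, the margin of error is E = z·σ/√n, so n = (zσ/E)².
At 92% confidence, z = 1.751.
n = (1.751 × 92.4 / 9.71)² = 277.64
Round up: n = 278.

n = 278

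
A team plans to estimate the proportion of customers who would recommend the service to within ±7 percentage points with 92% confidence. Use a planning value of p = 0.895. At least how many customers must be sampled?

59

For a proportion with margin E = 0.07 at 92% confidence, z = 1.751.
n = p̂(1−p̂)(z/E)² = 0.895 × 0.105 × (1.751/0.07)² = 58.80
Round up: n = 59.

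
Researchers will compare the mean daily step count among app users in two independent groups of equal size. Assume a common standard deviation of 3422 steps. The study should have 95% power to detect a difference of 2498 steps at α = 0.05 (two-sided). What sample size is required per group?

49 per group

For two equal groups, n per group = 2·((z_{α/2} + z_β)·σ/δ)².
z_{α/2} = 1.960; z_β = 1.645 (power 95%).
n = 2 × (3.605 × 3422 / 2498)² = 2 × 24.39 = 48.78
Round up: n = 49 per group.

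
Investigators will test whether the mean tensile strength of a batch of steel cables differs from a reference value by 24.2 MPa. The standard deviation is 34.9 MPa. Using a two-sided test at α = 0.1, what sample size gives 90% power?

For a one-sample z-test, n = ((z_{α/2} + z_β)·σ/δ)².
z_{α/2} = 1.645 (two-sided α = 0.1); z_β = 1.282 (power 90% → β = 0.1).
n = (2.927 × 34.9 / 24.2)² = 17.82
Round up: n = 18.

n = 18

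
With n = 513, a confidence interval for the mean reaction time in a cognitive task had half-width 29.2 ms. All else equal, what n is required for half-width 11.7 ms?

n = 3196

Margin of error scales as 1/√n, so n₂ = n₁·(E₁/E₂)².
n₂ = 513 × (29.2/11.7)² = 513 × 6.229 = 3195.48
Round up: n₂ = 3196.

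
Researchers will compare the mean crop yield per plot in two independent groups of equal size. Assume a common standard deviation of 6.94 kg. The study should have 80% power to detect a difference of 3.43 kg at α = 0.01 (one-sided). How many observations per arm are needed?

83 per group

For two equal groups, n per group = 2·((z_α + z_β)·σ/δ)².
z_α = 2.326; z_β = 0.842 (power 80%).
n = 2 × (3.168 × 6.94 / 3.43)² = 2 × 41.09 = 82.18
Round up: n = 83 per group.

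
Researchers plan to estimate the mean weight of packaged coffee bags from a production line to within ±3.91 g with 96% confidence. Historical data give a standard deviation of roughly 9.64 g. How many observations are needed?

26

For a mean, the margin of error is E = z·σ/√n, so n = (zσ/E)².
At 96% confidence, z = 2.054.
n = (2.054 × 9.64 / 3.91)² = 25.64
Round up: n = 26.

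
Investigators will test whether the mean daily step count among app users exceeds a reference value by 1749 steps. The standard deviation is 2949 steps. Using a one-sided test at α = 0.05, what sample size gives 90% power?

For a one-sample z-test, n = ((z_α + z_β)·σ/δ)².
z_α = 1.645 (one-sided α = 0.05); z_β = 1.282 (power 90% → β = 0.1).
n = (2.927 × 2949 / 1749)² = 24.36
Round up: n = 25.

25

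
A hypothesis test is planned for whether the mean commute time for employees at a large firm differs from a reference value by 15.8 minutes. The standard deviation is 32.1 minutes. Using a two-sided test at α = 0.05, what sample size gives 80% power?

For a one-sample z-test, n = ((z_{α/2} + z_β)·σ/δ)².
z_{α/2} = 1.960 (two-sided α = 0.05); z_β = 0.842 (power 80% → β = 0.2).
n = (2.802 × 32.1 / 15.8)² = 32.41
Round up: n = 33.

33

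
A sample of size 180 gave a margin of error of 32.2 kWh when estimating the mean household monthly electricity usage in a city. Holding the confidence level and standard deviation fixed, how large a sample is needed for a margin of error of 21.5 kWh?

Margin of error scales as 1/√n, so n₂ = n₁·(E₁/E₂)².
n₂ = 180 × (32.2/21.5)² = 180 × 2.243 = 403.74
Round up: n₂ = 404.

n = 404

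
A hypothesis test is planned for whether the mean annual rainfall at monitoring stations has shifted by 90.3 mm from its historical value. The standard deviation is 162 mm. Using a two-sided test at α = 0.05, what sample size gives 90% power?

n = 34

For a one-sample z-test, n = ((z_{α/2} + z_β)·σ/δ)².
z_{α/2} = 1.960 (two-sided α = 0.05); z_β = 1.282 (power 90% → β = 0.1).
n = (3.242 × 162 / 90.3)² = 33.83
Round up: n = 34.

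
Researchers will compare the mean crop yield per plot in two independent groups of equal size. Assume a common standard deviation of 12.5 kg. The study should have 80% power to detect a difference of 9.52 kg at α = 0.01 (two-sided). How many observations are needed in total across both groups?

For two equal groups, n per group = 2·((z_{α/2} + z_β)·σ/δ)².
z_{α/2} = 2.576; z_β = 0.842 (power 80%).
n = 2 × (3.418 × 12.5 / 9.52)² = 2 × 20.14 = 40.28
Round up: n = 41 per group.
Total across both groups: 2 × 41 = 82.

82 total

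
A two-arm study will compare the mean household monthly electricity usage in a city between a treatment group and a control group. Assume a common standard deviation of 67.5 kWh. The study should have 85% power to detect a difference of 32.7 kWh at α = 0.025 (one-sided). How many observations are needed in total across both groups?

154 total

For two equal groups, n per group = 2·((z_α + z_β)·σ/δ)².
z_α = 1.960; z_β = 1.036 (power 85%).
n = 2 × (2.996 × 67.5 / 32.7)² = 2 × 38.25 = 76.50
Round up: n = 77 per group.
Total across both groups: 2 × 77 = 154.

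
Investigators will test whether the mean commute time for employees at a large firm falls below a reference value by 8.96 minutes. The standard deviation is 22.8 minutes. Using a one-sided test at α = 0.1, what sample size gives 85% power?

For a one-sample z-test, n = ((z_α + z_β)·σ/δ)².
z_α = 1.282 (one-sided α = 0.1); z_β = 1.036 (power 85% → β = 0.15).
n = (2.318 × 22.8 / 8.96)² = 34.79
Round up: n = 35.

35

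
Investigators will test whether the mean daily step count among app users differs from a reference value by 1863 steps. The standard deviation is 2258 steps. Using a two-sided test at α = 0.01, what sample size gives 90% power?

For a one-sample z-test, n = ((z_{α/2} + z_β)·σ/δ)².
z_{α/2} = 2.576 (two-sided α = 0.01); z_β = 1.282 (power 90% → β = 0.1).
n = (3.858 × 2258 / 1863)² = 21.86
Round up: n = 22.

n = 22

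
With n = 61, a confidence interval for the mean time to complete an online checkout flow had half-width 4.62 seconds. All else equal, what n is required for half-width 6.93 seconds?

Margin of error scales as 1/√n, so n₂ = n₁·(E₁/E₂)².
n₂ = 61 × (4.62/6.93)² = 61 × 0.4444 = 27.11
Round up: n₂ = 28.

28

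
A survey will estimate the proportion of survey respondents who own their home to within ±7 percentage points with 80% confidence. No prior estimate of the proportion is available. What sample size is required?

For a proportion with margin E = 0.07 at 80% confidence, z = 1.282.
With no prior estimate, use p = 0.5, which maximizes p(1−p) at 0.25.
n = 0.25 × (z/E)² = 0.25 × (1.282/0.07)² = 83.85
Round up: n = 84.

84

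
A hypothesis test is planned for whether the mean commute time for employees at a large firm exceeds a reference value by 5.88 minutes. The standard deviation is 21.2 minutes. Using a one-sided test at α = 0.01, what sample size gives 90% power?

170

For a one-sample z-test, n = ((z_α + z_β)·σ/δ)².
z_α = 2.326 (one-sided α = 0.01); z_β = 1.282 (power 90% → β = 0.1).
n = (3.608 × 21.2 / 5.88)² = 169.22
Round up: n = 170.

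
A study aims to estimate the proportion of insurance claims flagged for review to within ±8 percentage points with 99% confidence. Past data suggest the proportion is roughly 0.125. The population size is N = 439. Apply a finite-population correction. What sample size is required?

n = 91

For a proportion with margin E = 0.08 at 99% confidence, z = 2.576.
n = p̂(1−p̂)(z/E)² = 0.125 × 0.875 × (2.576/0.08)² = 113.40 — call this n₀.
Finite-population correction with N = 439: n = n₀ / (1 + (n₀−1)/N) = 113.40 / 1.256 = 90.29
Round up: n = 91.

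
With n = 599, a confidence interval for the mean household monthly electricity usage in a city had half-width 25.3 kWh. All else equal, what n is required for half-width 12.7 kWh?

Margin of error scales as 1/√n, so n₂ = n₁·(E₁/E₂)².
n₂ = 599 × (25.3/12.7)² = 599 × 3.969 = 2377.43
Round up: n₂ = 2378.

2378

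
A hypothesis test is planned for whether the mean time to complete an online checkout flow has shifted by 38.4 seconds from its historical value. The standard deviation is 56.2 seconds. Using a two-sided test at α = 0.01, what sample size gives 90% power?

For a one-sample z-test, n = ((z_{α/2} + z_β)·σ/δ)².
z_{α/2} = 2.576 (two-sided α = 0.01); z_β = 1.282 (power 90% → β = 0.1).
n = (3.858 × 56.2 / 38.4)² = 31.88
Round up: n = 32.

n = 32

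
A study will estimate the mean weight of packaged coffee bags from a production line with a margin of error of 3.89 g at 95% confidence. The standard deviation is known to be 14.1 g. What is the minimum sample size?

For a mean, the margin of error is E = z·σ/√n, so n = (zσ/E)².
At 95% confidence, z = 1.960.
n = (1.960 × 14.1 / 3.89)² = 50.47
Round up: n = 51.

51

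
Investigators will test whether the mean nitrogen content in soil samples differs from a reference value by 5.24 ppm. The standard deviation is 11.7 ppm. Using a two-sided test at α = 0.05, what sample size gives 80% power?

40

For a one-sample z-test, n = ((z_{α/2} + z_β)·σ/δ)².
z_{α/2} = 1.960 (two-sided α = 0.05); z_β = 0.842 (power 80% → β = 0.2).
n = (2.802 × 11.7 / 5.24)² = 39.14
Round up: n = 40.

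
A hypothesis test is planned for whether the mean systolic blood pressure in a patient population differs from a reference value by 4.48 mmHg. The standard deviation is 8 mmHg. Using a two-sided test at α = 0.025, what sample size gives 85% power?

35

For a one-sample z-test, n = ((z_{α/2} + z_β)·σ/δ)².
z_{α/2} = 2.241 (two-sided α = 0.025); z_β = 1.036 (power 85% → β = 0.15).
n = (3.277 × 8 / 4.48)² = 34.24
Round up: n = 35.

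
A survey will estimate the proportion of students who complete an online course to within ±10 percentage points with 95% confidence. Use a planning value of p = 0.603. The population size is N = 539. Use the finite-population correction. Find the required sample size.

79

For a proportion with margin E = 0.1 at 95% confidence, z = 1.960.
n = p̂(1−p̂)(z/E)² = 0.603 × 0.397 × (1.960/0.1)² = 91.96 — call this n₀.
Finite-population correction with N = 539: n = n₀ / (1 + (n₀−1)/N) = 91.96 / 1.169 = 78.67
Round up: n = 79.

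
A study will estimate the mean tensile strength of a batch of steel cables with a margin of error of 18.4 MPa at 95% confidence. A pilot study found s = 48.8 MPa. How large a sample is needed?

28

For a mean, the margin of error is E = z·σ/√n, so n = (zσ/E)².
At 95% confidence, z = 1.960.
n = (1.960 × 48.8 / 18.4)² = 27.02
Round up: n = 28.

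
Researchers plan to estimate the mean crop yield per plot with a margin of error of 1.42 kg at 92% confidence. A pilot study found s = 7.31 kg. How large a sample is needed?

For a mean, the margin of error is E = z·σ/√n, so n = (zσ/E)².
At 92% confidence, z = 1.751.
n = (1.751 × 7.31 / 1.42)² = 81.25
Round up: n = 82.

82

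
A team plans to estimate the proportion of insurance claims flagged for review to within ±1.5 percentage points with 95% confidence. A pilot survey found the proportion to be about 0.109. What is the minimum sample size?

1659

For a proportion with margin E = 0.015 at 95% confidence, z = 1.960.
n = p̂(1−p̂)(z/E)² = 0.109 × 0.891 × (1.960/0.015)² = 1658.19
Round up: n = 1659.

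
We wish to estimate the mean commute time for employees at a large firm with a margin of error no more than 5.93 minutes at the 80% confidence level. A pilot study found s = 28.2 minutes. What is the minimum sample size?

For a mean, the margin of error is E = z·σ/√n, so n = (zσ/E)².
At 80% confidence, z = 1.282.
n = (1.282 × 28.2 / 5.93)² = 37.17
Round up: n = 38.

38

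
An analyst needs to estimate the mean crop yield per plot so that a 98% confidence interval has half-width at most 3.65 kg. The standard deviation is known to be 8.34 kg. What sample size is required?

n = 29

For a mean, the margin of error is E = z·σ/√n, so n = (zσ/E)².
At 98% confidence, z = 2.326.
n = (2.326 × 8.34 / 3.65)² = 28.25
Round up: n = 29.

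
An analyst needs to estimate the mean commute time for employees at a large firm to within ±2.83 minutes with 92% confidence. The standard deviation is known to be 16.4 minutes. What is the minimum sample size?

n = 103

For a mean, the margin of error is E = z·σ/√n, so n = (zσ/E)².
At 92% confidence, z = 1.751.
n = (1.751 × 16.4 / 2.83)² = 102.96
Round up: n = 103.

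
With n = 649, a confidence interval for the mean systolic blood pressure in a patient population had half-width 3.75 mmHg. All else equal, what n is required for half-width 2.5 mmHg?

Margin of error scales as 1/√n, so n₂ = n₁·(E₁/E₂)².
n₂ = 649 × (3.75/2.5)² = 649 × 2.25 = 1460.25
Round up: n₂ = 1461.

1461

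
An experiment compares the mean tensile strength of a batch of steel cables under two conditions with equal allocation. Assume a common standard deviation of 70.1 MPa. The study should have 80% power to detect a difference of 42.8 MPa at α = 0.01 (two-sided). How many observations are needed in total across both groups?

For two equal groups, n per group = 2·((z_{α/2} + z_β)·σ/δ)².
z_{α/2} = 2.576; z_β = 0.842 (power 80%).
n = 2 × (3.418 × 70.1 / 42.8)² = 2 × 31.34 = 62.68
Round up: n = 63 per group.
Total across both groups: 2 × 63 = 126.

126 total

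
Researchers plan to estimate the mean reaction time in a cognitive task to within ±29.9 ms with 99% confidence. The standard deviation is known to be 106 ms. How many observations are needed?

For a mean, the margin of error is E = z·σ/√n, so n = (zσ/E)².
At 99% confidence, z = 2.576.
n = (2.576 × 106 / 29.9)² = 83.40
Round up: n = 84.

n = 84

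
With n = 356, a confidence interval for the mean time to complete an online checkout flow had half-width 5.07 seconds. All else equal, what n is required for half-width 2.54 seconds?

Margin of error scales as 1/√n, so n₂ = n₁·(E₁/E₂)².
n₂ = 356 × (5.07/2.54)² = 356 × 3.984 = 1418.30
Round up: n₂ = 1419.

1419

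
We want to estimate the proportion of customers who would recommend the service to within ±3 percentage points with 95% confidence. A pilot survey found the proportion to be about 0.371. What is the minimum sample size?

997

For a proportion with margin E = 0.03 at 95% confidence, z = 1.960.
n = p̂(1−p̂)(z/E)² = 0.371 × 0.629 × (1.960/0.03)² = 996.08
Round up: n = 997.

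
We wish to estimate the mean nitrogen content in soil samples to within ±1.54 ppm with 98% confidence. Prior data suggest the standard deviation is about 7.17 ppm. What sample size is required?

118

For a mean, the margin of error is E = z·σ/√n, so n = (zσ/E)².
At 98% confidence, z = 2.326.
n = (2.326 × 7.17 / 1.54)² = 117.28
Round up: n = 118.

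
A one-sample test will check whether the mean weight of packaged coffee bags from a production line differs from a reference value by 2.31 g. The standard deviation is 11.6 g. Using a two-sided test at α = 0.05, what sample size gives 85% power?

227

For a one-sample z-test, n = ((z_{α/2} + z_β)·σ/δ)².
z_{α/2} = 1.960 (two-sided α = 0.05); z_β = 1.036 (power 85% → β = 0.15).
n = (2.996 × 11.6 / 2.31)² = 226.35
Round up: n = 227.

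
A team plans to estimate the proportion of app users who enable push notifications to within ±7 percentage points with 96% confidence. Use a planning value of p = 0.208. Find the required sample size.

142

For a proportion with margin E = 0.07 at 96% confidence, z = 2.054.
n = p̂(1−p̂)(z/E)² = 0.208 × 0.792 × (2.054/0.07)² = 141.84
Round up: n = 142.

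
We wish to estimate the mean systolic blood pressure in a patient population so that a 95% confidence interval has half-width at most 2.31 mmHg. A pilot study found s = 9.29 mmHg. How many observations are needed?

For a mean, the margin of error is E = z·σ/√n, so n = (zσ/E)².
At 95% confidence, z = 1.960.
n = (1.960 × 9.29 / 2.31)² = 62.13
Round up: n = 63.

63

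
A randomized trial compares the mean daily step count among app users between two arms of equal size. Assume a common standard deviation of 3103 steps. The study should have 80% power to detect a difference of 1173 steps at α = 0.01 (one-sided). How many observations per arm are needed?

For two equal groups, n per group = 2·((z_α + z_β)·σ/δ)².
z_α = 2.326; z_β = 0.842 (power 80%).
n = 2 × (3.168 × 3103 / 1173)² = 2 × 70.23 = 140.46
Round up: n = 141 per group.

141 per group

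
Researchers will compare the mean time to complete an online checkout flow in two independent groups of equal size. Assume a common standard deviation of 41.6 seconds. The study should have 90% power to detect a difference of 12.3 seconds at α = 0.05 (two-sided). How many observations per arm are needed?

241 per group

For two equal groups, n per group = 2·((z_{α/2} + z_β)·σ/δ)².
z_{α/2} = 1.960; z_β = 1.282 (power 90%).
n = 2 × (3.242 × 41.6 / 12.3)² = 2 × 120.23 = 240.46
Round up: n = 241 per group.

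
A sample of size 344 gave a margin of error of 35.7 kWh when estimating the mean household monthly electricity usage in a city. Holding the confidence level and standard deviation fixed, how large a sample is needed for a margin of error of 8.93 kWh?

5498

Margin of error scales as 1/√n, so n₂ = n₁·(E₁/E₂)².
n₂ = 344 × (35.7/8.93)² = 344 × 15.98 = 5497.12
Round up: n₂ = 5498.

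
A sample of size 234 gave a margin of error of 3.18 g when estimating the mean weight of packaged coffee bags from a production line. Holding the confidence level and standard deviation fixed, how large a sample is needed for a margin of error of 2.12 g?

n = 527

Margin of error scales as 1/√n, so n₂ = n₁·(E₁/E₂)².
n₂ = 234 × (3.18/2.12)² = 234 × 2.25 = 526.50
Round up: n₂ = 527.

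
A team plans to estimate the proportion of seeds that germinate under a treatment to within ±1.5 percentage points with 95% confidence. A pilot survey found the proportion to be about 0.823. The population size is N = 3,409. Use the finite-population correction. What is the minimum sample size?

1439

For a proportion with margin E = 0.015 at 95% confidence, z = 1.960.
n = p̂(1−p̂)(z/E)² = 0.823 × 0.177 × (1.960/0.015)² = 2487.15 — call this n₀.
Finite-population correction with N = 3,409: n = n₀ / (1 + (n₀−1)/N) = 2487.15 / 1.729 = 1438.49
Round up: n = 1439.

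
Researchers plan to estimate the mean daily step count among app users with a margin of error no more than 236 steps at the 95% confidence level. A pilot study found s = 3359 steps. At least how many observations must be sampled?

For a mean, the margin of error is E = z·σ/√n, so n = (zσ/E)².
At 95% confidence, z = 1.960.
n = (1.960 × 3359 / 236)² = 778.23
Round up: n = 779.

n = 779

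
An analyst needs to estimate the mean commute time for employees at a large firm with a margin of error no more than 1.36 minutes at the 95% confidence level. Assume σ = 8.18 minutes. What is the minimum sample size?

n = 139

For a mean, the margin of error is E = z·σ/√n, so n = (zσ/E)².
At 95% confidence, z = 1.960.
n = (1.960 × 8.18 / 1.36)² = 138.98
Round up: n = 139.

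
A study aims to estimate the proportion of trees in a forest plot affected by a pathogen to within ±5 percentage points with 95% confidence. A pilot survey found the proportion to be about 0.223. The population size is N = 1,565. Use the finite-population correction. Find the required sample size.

For a proportion with margin E = 0.05 at 95% confidence, z = 1.960.
n = p̂(1−p̂)(z/E)² = 0.223 × 0.777 × (1.960/0.05)² = 266.26 — call this n₀.
Finite-population correction with N = 1,565: n = n₀ / (1 + (n₀−1)/N) = 266.26 / 1.169 = 227.77
Round up: n = 228.

228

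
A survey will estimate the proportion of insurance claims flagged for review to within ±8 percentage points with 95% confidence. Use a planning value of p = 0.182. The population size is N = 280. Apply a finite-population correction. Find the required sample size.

For a proportion with margin E = 0.08 at 95% confidence, z = 1.960.
n = p̂(1−p̂)(z/E)² = 0.182 × 0.818 × (1.960/0.08)² = 89.36 — call this n₀.
Finite-population correction with N = 280: n = n₀ / (1 + (n₀−1)/N) = 89.36 / 1.316 = 67.90
Round up: n = 68.

n = 68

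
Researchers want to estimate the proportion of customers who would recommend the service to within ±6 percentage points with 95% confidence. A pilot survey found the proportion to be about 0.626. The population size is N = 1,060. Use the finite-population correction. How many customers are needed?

203

For a proportion with margin E = 0.06 at 95% confidence, z = 1.960.
n = p̂(1−p̂)(z/E)² = 0.626 × 0.374 × (1.960/0.06)² = 249.84 — call this n₀.
Finite-population correction with N = 1,060: n = n₀ / (1 + (n₀−1)/N) = 249.84 / 1.235 = 202.30
Round up: n = 203.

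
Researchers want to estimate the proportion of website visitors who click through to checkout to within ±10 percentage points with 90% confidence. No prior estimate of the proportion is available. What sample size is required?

For a proportion with margin E = 0.1 at 90% confidence, z = 1.645.
With no prior estimate, use p = 0.5, which maximizes p(1−p) at 0.25.
n = 0.25 × (z/E)² = 0.25 × (1.645/0.1)² = 67.65
Round up: n = 68.

68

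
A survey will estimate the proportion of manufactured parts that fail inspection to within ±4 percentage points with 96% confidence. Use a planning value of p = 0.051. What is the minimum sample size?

For a proportion with margin E = 0.04 at 96% confidence, z = 2.054.
n = p̂(1−p̂)(z/E)² = 0.051 × 0.949 × (2.054/0.04)² = 127.62
Round up: n = 128.

n = 128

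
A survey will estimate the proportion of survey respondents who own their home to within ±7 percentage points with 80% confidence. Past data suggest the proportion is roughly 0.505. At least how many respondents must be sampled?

84

For a proportion with margin E = 0.07 at 80% confidence, z = 1.282.
n = p̂(1−p̂)(z/E)² = 0.505 × 0.495 × (1.282/0.07)² = 83.84
Round up: n = 84.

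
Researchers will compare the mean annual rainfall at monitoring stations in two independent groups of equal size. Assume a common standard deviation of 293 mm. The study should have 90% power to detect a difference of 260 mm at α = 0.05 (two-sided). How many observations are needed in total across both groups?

54 total

For two equal groups, n per group = 2·((z_{α/2} + z_β)·σ/δ)².
z_{α/2} = 1.960; z_β = 1.282 (power 90%).
n = 2 × (3.242 × 293 / 260)² = 2 × 13.35 = 26.70
Round up: n = 27 per group.
Total across both groups: 2 × 27 = 54.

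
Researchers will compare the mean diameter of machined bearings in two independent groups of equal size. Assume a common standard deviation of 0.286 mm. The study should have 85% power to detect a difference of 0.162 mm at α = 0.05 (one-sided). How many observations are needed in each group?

For two equal groups, n per group = 2·((z_α + z_β)·σ/δ)².
z_α = 1.645; z_β = 1.036 (power 85%).
n = 2 × (2.681 × 0.286 / 0.162)² = 2 × 22.40 = 44.80
Round up: n = 45 per group.

45 per group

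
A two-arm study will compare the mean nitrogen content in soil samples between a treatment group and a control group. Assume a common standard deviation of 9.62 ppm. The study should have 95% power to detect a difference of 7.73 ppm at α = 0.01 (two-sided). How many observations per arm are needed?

56 per group

For two equal groups, n per group = 2·((z_{α/2} + z_β)·σ/δ)².
z_{α/2} = 2.576; z_β = 1.645 (power 95%).
n = 2 × (4.221 × 9.62 / 7.73)² = 2 × 27.59 = 55.18
Round up: n = 56 per group.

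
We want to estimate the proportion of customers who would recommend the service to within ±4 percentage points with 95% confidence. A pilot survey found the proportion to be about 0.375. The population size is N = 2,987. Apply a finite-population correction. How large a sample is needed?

474

For a proportion with margin E = 0.04 at 95% confidence, z = 1.960.
n = p̂(1−p̂)(z/E)² = 0.375 × 0.625 × (1.960/0.04)² = 562.73 — call this n₀.
Finite-population correction with N = 2,987: n = n₀ / (1 + (n₀−1)/N) = 562.73 / 1.188 = 473.68
Round up: n = 474.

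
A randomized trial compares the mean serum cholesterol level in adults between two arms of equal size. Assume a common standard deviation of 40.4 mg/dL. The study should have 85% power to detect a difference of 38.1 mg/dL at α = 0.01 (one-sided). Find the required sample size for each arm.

26 per group

For two equal groups, n per group = 2·((z_α + z_β)·σ/δ)².
z_α = 2.326; z_β = 1.036 (power 85%).
n = 2 × (3.362 × 40.4 / 38.1)² = 2 × 12.71 = 25.42
Round up: n = 26 per group.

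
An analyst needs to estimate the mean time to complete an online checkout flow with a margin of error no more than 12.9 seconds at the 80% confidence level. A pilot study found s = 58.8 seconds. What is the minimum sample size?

For a mean, the margin of error is E = z·σ/√n, so n = (zσ/E)².
At 80% confidence, z = 1.282.
n = (1.282 × 58.8 / 12.9)² = 34.15
Round up: n = 35.

35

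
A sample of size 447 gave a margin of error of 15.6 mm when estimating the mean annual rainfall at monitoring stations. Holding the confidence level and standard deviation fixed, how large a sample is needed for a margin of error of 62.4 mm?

Margin of error scales as 1/√n, so n₂ = n₁·(E₁/E₂)².
n₂ = 447 × (15.6/62.4)² = 447 × 0.0625 = 27.94
Round up: n₂ = 28.

28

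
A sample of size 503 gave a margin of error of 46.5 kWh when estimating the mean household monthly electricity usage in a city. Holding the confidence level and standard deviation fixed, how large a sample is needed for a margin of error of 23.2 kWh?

n = 2021

Margin of error scales as 1/√n, so n₂ = n₁·(E₁/E₂)².
n₂ = 503 × (46.5/23.2)² = 503 × 4.017 = 2020.55
Round up: n₂ = 2021.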